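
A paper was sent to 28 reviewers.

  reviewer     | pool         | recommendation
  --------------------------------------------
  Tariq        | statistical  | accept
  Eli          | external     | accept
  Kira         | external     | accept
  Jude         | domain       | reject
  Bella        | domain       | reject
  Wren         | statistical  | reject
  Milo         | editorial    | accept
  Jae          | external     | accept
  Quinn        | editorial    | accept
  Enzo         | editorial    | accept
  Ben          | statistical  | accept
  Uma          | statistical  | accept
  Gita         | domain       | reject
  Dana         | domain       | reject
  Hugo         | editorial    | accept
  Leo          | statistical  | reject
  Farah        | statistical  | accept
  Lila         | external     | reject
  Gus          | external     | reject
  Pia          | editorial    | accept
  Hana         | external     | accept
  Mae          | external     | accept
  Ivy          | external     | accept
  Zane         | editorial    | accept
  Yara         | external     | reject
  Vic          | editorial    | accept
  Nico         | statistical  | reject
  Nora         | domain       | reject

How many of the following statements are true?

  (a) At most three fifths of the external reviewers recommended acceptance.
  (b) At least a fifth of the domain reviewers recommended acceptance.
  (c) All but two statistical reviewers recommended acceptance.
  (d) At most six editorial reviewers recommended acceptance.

0

(a) external: |A| = 9, |A ∩ B| = 6; needs |A ∩ B| / |A| ≤ 3/5 — false.
(b) domain: |A| = 5, |A ∩ B| = 0; needs |A ∩ B| / |A| ≥ 1/5 — false.
(c) statistical: |A| = 7, |A ∩ B| = 4; needs |A ∖ B| = 2 — false.
(d) editorial: |A| = 7, |A ∩ B| = 7; needs |A ∩ B| ≤ 6 — false.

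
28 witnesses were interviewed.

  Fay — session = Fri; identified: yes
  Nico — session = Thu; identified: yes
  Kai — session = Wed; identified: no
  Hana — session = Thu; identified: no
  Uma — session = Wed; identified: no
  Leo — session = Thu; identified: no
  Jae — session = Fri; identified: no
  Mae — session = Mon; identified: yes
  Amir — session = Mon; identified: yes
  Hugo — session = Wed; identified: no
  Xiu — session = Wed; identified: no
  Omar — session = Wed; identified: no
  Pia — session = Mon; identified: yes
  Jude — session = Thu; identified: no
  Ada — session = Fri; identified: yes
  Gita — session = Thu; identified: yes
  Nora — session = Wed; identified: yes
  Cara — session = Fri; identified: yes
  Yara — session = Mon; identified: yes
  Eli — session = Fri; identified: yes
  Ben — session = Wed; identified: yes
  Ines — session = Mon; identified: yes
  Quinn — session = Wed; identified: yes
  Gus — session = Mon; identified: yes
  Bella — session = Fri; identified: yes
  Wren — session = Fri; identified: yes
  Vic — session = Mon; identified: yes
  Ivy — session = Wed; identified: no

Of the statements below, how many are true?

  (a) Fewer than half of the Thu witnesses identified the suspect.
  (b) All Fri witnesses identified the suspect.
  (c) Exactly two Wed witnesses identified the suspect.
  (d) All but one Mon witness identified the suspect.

1

(a) Thu: |A| = 5, |A ∩ B| = 2; needs |A ∩ B| < |A ∖ B| — true.
(b) Fri: |A| = 7, |A ∩ B| = 6; needs A ⊆ B, i.e. every element of A is in B (|A ∖ B| = 0) — false.
(c) Wed: |A| = 9, |A ∩ B| = 3; needs |A ∩ B| = 2 — false.
(d) Mon: |A| = 7, |A ∩ B| = 7; needs |A ∖ B| = 1 — false.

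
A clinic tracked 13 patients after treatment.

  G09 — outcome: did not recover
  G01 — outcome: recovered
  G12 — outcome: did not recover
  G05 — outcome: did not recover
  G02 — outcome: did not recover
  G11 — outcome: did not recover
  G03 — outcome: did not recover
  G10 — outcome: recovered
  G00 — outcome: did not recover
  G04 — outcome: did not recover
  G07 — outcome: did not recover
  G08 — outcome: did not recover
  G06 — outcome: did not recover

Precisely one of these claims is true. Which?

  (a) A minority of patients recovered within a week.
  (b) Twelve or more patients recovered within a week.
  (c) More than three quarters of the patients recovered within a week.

(a)

|A| = 13, |A ∩ B| = 2, |A ∖ B| = 11.
(a) requires |A ∩ B| < |A ∖ B|: true.
(b) requires |A ∩ B| ≥ 12: false.
(c) requires |A ∩ B| / |A| > 3/4: false.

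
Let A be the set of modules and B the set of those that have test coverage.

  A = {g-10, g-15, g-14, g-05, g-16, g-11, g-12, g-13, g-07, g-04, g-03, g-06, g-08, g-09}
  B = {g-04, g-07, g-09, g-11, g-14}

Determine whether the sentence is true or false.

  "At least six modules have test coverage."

False

Truth condition: |A ∩ B| ≥ 6.
A (the restrictor) = {g-10, g-15, g-14, g-05, g-16, g-11, g-12, g-13, g-07, g-04, g-03, g-06, g-08, g-09}, |A| = 14.
A ∩ B = {g-14, g-11, g-07, g-04, g-09}, so |A ∩ B| = 5.
|A ∩ B| = 5, so the statement is false.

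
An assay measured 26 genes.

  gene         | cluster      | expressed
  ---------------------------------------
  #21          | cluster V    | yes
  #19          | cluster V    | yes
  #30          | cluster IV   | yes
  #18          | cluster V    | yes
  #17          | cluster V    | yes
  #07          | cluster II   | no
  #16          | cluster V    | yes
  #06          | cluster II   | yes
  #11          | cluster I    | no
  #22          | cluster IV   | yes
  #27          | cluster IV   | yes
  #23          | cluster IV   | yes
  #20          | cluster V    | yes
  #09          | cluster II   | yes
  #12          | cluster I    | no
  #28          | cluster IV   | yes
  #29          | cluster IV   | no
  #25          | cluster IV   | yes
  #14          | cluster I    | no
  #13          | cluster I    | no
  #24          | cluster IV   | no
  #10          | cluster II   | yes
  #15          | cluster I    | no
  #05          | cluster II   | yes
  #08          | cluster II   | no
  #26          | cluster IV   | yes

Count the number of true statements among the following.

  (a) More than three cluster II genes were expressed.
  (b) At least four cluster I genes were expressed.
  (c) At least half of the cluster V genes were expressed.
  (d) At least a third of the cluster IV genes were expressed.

3

(a) cluster II: |A| = 6, |A ∩ B| = 4; needs |A ∩ B| > 3 — true.
(b) cluster I: |A| = 5, |A ∩ B| = 0; needs |A ∩ B| ≥ 4 — false.
(c) cluster V: |A| = 6, |A ∩ B| = 6; needs |A ∩ B| ≥ |A ∖ B| — true.
(d) cluster IV: |A| = 9, |A ∩ B| = 7; needs |A ∩ B| / |A| ≥ 1/3 — true.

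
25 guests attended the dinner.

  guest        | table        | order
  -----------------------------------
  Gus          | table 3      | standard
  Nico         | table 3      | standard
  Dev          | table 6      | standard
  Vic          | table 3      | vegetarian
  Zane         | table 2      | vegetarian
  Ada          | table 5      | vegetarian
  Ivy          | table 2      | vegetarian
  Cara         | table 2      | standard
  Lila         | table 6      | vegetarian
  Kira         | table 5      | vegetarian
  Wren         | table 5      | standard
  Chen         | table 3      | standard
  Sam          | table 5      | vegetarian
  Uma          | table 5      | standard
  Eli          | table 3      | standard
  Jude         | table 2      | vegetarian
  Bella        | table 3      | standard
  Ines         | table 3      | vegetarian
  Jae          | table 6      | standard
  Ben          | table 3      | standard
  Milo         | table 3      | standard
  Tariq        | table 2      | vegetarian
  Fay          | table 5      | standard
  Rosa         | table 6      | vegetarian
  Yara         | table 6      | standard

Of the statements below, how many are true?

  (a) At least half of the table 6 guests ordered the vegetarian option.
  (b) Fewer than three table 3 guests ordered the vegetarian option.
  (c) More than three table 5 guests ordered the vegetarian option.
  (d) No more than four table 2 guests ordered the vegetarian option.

2

(a) table 6: |A| = 5, |A ∩ B| = 2; needs |A ∩ B| ≥ |A ∖ B| — false.
(b) table 3: |A| = 9, |A ∩ B| = 2; needs |A ∩ B| < 3 — true.
(c) table 5: |A| = 6, |A ∩ B| = 3; needs |A ∩ B| > 3 — false.
(d) table 2: |A| = 5, |A ∩ B| = 4; needs |A ∩ B| ≤ 4 — true.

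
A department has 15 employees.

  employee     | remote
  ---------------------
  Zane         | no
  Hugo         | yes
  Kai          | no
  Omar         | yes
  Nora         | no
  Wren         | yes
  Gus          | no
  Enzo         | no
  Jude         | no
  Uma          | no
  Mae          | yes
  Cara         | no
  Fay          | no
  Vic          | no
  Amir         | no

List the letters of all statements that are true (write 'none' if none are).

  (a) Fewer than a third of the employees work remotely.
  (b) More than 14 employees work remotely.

(a)

|A| = 15, |A ∩ B| = 4, |A ∖ B| = 11.
(a) |A ∩ B| / |A| < 1/3: holds.
(b) |A ∩ B| > 14: fails.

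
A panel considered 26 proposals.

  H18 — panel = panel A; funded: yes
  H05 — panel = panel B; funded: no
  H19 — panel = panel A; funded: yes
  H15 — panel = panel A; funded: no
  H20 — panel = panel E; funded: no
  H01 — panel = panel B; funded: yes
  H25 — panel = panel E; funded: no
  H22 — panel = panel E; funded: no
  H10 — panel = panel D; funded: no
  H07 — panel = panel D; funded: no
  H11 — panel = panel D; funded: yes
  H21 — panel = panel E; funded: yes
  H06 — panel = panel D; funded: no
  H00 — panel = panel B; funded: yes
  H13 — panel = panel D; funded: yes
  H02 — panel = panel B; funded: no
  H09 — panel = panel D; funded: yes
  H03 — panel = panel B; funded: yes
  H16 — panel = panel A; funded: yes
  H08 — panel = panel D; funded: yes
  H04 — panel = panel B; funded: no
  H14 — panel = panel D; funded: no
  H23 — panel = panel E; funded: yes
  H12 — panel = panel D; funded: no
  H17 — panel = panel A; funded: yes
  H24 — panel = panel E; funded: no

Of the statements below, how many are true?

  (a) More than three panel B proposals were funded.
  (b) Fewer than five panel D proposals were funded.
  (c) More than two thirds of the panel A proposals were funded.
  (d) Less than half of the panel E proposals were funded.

(a) panel B: |A| = 6, |A ∩ B| = 3; needs |A ∩ B| > 3 — false.
(b) panel D: |A| = 9, |A ∩ B| = 4; needs |A ∩ B| < 5 — true.
(c) panel A: |A| = 5, |A ∩ B| = 4; needs |A ∩ B| / |A| > 2/3 — true.
(d) panel E: |A| = 6, |A ∩ B| = 2; needs |A ∩ B| < |A ∖ B| — true.

3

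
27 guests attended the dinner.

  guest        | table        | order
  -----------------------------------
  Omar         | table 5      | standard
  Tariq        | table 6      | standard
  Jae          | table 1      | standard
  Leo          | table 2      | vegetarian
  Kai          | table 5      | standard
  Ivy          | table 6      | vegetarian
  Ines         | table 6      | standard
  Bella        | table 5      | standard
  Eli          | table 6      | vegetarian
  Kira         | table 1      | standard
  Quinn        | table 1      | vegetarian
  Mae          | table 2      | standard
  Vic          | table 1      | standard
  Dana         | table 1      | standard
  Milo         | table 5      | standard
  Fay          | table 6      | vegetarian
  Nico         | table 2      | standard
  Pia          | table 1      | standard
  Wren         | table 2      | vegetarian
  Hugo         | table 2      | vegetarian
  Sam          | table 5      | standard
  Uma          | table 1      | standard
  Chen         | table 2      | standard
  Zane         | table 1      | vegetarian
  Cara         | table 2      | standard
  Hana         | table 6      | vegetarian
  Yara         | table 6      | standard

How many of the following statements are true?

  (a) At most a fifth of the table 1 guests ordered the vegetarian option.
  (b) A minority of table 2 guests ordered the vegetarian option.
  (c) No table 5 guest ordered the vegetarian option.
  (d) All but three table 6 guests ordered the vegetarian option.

3

(a) table 1: |A| = 8, |A ∩ B| = 2; needs |A ∩ B| / |A| ≤ 1/5 — false.
(b) table 2: |A| = 7, |A ∩ B| = 3; needs |A ∩ B| < |A ∖ B| — true.
(c) table 5: |A| = 5, |A ∩ B| = 0; needs A ∩ B = ∅ (|A ∩ B| = 0) — true.
(d) table 6: |A| = 7, |A ∩ B| = 4; needs |A ∖ B| = 3 — true.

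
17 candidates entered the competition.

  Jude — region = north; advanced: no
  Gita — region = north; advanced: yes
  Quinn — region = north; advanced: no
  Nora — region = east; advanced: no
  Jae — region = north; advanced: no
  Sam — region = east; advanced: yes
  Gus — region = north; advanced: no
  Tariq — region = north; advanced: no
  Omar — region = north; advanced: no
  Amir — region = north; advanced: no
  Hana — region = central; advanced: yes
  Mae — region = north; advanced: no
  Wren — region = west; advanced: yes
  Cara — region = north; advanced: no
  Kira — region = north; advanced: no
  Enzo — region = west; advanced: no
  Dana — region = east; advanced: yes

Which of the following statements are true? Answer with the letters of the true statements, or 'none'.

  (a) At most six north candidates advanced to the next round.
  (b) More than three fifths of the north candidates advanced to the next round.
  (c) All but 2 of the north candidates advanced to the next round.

|A| = 11, |A ∩ B| = 1, |A ∖ B| = 10.
(a) |A ∩ B| ≤ 6: holds.
(b) |A ∩ B| / |A| > 3/5: fails.
(c) |A ∖ B| = 2: fails.

(a)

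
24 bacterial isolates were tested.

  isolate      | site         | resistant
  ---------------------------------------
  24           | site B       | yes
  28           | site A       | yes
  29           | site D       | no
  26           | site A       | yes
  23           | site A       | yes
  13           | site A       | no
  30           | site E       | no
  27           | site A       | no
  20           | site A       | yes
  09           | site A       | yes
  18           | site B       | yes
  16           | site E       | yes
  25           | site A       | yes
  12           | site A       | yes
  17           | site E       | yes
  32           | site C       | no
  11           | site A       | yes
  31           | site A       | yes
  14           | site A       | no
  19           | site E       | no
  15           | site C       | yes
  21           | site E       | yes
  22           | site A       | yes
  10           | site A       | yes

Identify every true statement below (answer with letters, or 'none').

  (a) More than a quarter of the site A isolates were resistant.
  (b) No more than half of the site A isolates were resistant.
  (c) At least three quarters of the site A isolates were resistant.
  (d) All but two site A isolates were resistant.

(a), (c)

|A| = 14, |A ∩ B| = 11, |A ∖ B| = 3.
(a) |A ∩ B| / |A| > 1/4: holds.
(b) |A ∩ B| ≤ |A ∖ B|: fails.
(c) |A ∩ B| / |A| ≥ 3/4: holds.
(d) |A ∖ B| = 2: fails.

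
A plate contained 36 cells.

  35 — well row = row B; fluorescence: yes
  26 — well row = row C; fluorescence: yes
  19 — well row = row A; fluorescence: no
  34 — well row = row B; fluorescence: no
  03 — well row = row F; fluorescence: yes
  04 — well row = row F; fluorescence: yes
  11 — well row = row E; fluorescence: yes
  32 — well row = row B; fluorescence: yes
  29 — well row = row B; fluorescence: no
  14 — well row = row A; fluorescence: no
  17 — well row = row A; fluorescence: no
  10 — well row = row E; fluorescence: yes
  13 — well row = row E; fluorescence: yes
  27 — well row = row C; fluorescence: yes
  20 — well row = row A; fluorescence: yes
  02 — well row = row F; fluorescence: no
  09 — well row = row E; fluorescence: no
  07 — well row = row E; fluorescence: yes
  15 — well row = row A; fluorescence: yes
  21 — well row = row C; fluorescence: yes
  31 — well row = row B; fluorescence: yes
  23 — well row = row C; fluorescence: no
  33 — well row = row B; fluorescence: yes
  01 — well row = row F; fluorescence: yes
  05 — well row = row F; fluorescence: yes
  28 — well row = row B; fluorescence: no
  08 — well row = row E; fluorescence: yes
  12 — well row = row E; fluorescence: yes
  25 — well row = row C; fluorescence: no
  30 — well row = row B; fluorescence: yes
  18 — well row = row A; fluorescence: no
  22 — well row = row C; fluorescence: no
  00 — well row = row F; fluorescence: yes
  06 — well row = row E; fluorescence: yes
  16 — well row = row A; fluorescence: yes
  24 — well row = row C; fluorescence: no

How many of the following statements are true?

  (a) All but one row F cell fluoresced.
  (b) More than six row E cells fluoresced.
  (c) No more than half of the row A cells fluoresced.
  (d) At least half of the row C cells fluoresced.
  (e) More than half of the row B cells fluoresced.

4

(a) row F: |A| = 6, |A ∩ B| = 5; needs |A ∖ B| = 1 — true.
(b) row E: |A| = 8, |A ∩ B| = 7; needs |A ∩ B| > 6 — true.
(c) row A: |A| = 7, |A ∩ B| = 3; needs |A ∩ B| ≤ |A ∖ B| — true.
(d) row C: |A| = 7, |A ∩ B| = 3; needs |A ∩ B| ≥ |A ∖ B| — false.
(e) row B: |A| = 8, |A ∩ B| = 5; needs |A ∩ B| > |A ∖ B| — true.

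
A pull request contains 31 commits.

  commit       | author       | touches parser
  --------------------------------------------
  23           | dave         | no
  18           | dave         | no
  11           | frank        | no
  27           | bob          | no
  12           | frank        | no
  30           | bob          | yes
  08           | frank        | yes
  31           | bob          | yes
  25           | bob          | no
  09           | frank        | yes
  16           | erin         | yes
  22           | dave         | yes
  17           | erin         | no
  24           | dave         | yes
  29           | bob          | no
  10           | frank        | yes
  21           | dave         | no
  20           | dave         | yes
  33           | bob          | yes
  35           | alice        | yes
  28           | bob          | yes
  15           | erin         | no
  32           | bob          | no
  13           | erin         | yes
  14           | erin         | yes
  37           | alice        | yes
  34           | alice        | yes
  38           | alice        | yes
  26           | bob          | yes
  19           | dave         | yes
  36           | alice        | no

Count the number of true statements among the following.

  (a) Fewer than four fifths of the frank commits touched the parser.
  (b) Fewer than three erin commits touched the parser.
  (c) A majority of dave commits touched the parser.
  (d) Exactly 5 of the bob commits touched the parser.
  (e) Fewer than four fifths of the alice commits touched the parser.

(a) frank: |A| = 5, |A ∩ B| = 3; needs |A ∩ B| / |A| < 4/5 — true.
(b) erin: |A| = 5, |A ∩ B| = 3; needs |A ∩ B| < 3 — false.
(c) dave: |A| = 7, |A ∩ B| = 4; needs |A ∩ B| > |A ∖ B| — true.
(d) bob: |A| = 9, |A ∩ B| = 5; needs |A ∩ B| = 5 — true.
(e) alice: |A| = 5, |A ∩ B| = 4; needs |A ∩ B| / |A| < 4/5 — false.

3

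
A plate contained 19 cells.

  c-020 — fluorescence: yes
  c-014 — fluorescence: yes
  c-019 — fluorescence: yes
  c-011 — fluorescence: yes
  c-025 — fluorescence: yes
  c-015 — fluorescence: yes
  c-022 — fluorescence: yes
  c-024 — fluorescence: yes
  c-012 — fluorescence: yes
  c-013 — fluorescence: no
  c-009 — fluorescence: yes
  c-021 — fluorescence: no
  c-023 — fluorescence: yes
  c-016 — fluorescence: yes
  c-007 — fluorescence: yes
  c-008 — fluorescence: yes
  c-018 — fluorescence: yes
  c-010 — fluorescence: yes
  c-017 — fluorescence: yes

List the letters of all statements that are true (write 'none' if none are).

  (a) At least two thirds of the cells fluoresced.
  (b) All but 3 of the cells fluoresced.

(a)

|A| = 19, |A ∩ B| = 17, |A ∖ B| = 2.
(a) |A ∩ B| / |A| ≥ 2/3: holds.
(b) |A ∖ B| = 3: fails.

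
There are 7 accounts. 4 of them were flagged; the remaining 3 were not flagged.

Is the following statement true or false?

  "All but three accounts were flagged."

True

The determiner here denotes the relation: |A ∖ B| = 3.
|A| = 7, |A ∩ B| = 4, |A ∖ B| = 3.
|A ∖ B| = 3, so the statement is true.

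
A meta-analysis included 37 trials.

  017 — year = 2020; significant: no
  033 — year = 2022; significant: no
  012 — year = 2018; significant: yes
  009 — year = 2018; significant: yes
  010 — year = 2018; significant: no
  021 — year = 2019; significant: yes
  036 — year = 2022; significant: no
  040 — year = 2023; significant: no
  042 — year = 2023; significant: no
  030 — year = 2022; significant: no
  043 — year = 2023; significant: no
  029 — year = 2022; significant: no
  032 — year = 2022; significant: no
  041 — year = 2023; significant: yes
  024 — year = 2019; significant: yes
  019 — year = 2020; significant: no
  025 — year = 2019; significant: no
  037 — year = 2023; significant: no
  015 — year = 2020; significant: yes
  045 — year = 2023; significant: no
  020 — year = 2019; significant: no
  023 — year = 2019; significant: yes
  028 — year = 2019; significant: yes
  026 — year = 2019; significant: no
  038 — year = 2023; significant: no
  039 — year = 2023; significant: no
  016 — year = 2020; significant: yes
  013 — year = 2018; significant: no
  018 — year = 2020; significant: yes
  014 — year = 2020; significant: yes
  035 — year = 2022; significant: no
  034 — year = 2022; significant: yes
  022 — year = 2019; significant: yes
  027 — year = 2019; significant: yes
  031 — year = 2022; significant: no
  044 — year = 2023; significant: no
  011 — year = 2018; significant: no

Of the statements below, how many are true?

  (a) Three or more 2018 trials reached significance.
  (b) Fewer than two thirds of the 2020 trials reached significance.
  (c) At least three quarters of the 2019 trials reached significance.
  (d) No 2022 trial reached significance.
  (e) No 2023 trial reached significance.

(a) 2018: |A| = 5, |A ∩ B| = 2; needs |A ∩ B| ≥ 3 — false.
(b) 2020: |A| = 6, |A ∩ B| = 4; needs |A ∩ B| / |A| < 2/3 — false.
(c) 2019: |A| = 9, |A ∩ B| = 6; needs |A ∩ B| / |A| ≥ 3/4 — false.
(d) 2022: |A| = 8, |A ∩ B| = 1; needs A ∩ B = ∅ (|A ∩ B| = 0) — false.
(e) 2023: |A| = 9, |A ∩ B| = 1; needs A ∩ B = ∅ (|A ∩ B| = 0) — false.

0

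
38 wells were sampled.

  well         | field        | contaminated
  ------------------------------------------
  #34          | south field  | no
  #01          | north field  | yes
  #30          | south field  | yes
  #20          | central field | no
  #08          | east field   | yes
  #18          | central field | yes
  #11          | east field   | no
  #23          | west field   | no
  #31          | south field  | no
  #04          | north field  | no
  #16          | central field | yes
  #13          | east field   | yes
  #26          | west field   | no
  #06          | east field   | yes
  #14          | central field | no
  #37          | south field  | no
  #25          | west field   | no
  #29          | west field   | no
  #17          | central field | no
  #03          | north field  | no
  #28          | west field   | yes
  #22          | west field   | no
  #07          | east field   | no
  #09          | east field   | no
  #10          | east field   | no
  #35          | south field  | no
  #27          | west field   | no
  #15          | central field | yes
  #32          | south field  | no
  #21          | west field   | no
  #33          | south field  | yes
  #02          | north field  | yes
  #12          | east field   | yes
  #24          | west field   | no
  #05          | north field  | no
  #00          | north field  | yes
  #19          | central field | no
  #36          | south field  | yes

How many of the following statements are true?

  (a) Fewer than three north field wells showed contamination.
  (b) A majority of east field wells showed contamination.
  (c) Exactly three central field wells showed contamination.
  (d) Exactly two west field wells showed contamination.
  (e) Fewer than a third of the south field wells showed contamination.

(a) north field: |A| = 6, |A ∩ B| = 3; needs |A ∩ B| < 3 — false.
(b) east field: |A| = 8, |A ∩ B| = 4; needs |A ∩ B| > |A ∖ B| — false.
(c) central field: |A| = 7, |A ∩ B| = 3; needs |A ∩ B| = 3 — true.
(d) west field: |A| = 9, |A ∩ B| = 1; needs |A ∩ B| = 2 — false.
(e) south field: |A| = 8, |A ∩ B| = 3; needs |A ∩ B| / |A| < 1/3 — false.

1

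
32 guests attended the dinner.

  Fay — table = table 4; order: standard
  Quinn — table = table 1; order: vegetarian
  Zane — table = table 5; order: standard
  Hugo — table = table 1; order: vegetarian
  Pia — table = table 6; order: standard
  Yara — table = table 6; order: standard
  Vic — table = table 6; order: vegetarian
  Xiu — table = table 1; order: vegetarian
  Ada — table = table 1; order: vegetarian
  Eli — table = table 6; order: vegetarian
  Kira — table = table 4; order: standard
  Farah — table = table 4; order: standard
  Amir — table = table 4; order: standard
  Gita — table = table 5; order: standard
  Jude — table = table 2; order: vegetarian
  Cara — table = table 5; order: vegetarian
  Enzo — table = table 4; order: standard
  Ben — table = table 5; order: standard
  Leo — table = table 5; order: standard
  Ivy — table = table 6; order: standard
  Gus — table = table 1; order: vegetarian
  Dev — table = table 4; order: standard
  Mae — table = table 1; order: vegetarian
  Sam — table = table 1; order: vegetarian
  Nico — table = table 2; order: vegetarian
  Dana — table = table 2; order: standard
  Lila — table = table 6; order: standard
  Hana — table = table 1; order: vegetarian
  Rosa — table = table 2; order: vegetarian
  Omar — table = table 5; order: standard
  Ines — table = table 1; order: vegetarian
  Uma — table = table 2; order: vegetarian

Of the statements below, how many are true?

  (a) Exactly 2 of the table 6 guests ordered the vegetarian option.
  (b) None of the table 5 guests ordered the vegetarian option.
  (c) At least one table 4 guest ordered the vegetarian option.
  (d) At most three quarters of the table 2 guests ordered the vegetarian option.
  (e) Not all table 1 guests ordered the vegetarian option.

1

(a) table 6: |A| = 6, |A ∩ B| = 2; needs |A ∩ B| = 2 — true.
(b) table 5: |A| = 6, |A ∩ B| = 1; needs A ∩ B = ∅ (|A ∩ B| = 0) — false.
(c) table 4: |A| = 6, |A ∩ B| = 0; needs A ∩ B ≠ ∅ (|A ∩ B| ≥ 1) — false.
(d) table 2: |A| = 5, |A ∩ B| = 4; needs |A ∩ B| / |A| ≤ 3/4 — false.
(e) table 1: |A| = 9, |A ∩ B| = 9; needs A ⊄ B (|A ∖ B| ≥ 1) — false.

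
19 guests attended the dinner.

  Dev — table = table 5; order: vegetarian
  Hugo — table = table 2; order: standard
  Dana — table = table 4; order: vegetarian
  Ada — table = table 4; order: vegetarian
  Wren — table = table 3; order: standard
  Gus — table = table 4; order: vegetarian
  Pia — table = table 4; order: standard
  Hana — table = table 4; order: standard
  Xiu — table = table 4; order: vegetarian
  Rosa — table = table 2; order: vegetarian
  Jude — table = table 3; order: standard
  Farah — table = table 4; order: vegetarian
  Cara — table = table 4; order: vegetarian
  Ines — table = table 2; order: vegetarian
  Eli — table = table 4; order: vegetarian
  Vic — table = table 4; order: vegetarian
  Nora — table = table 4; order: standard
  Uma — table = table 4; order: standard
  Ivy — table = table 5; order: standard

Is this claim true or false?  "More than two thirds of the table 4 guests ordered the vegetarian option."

'More than two thirds of the table 4 guests ordered the vegetarian option' holds iff |A ∩ B| / |A| > 2/3.
A (the restrictor) = {Dana, Ada, Gus, Pia, Hana, Xiu, Farah, Cara, Eli, Vic, Nora, Uma}, |A| = 12.
A ∩ B = {Dana, Ada, Gus, Xiu, Farah, Cara, Eli, Vic}, so |A ∩ B| = 8.
A ∖ B = {Pia, Hana, Nora, Uma}, so |A ∖ B| = 4.
|A ∩ B|/|A| = 8/12, so the statement is false.

False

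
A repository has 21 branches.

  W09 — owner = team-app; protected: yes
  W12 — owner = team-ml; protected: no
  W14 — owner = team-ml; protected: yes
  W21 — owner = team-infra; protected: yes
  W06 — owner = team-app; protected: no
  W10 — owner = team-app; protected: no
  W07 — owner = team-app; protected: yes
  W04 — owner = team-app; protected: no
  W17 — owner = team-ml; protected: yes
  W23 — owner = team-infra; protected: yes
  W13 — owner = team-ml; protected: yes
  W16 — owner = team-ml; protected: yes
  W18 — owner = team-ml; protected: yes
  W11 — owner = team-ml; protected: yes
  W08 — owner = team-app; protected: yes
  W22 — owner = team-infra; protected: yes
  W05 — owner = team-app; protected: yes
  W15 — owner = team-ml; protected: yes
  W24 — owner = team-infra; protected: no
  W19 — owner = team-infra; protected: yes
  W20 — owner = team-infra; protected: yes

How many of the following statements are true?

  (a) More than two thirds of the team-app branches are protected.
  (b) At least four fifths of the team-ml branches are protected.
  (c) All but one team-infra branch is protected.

(a) team-app: |A| = 7, |A ∩ B| = 4; needs |A ∩ B| / |A| > 2/3 — false.
(b) team-ml: |A| = 8, |A ∩ B| = 7; needs |A ∩ B| / |A| ≥ 4/5 — true.
(c) team-infra: |A| = 6, |A ∩ B| = 5; needs |A ∖ B| = 1 — true.

2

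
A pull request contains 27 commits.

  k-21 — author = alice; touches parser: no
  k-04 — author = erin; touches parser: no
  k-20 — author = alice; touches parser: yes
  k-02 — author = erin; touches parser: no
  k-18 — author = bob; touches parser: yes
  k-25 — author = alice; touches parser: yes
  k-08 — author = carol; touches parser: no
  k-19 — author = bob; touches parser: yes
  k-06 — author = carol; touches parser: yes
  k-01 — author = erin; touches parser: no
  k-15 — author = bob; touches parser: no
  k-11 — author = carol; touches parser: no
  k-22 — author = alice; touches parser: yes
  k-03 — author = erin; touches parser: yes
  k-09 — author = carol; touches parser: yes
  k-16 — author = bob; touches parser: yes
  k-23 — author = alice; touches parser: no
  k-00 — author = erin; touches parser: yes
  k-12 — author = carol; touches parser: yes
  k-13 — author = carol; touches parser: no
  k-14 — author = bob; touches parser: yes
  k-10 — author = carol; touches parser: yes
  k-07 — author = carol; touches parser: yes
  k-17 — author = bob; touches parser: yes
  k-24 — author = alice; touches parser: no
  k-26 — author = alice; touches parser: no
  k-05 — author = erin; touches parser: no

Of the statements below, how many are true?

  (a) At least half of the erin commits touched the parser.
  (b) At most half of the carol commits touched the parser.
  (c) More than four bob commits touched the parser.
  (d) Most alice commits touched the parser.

1

(a) erin: |A| = 6, |A ∩ B| = 2; needs |A ∩ B| ≥ |A ∖ B| — false.
(b) carol: |A| = 8, |A ∩ B| = 5; needs |A ∩ B| ≤ |A ∖ B| — false.
(c) bob: |A| = 6, |A ∩ B| = 5; needs |A ∩ B| > 4 — true.
(d) alice: |A| = 7, |A ∩ B| = 3; needs |A ∩ B| > |A ∖ B| — false.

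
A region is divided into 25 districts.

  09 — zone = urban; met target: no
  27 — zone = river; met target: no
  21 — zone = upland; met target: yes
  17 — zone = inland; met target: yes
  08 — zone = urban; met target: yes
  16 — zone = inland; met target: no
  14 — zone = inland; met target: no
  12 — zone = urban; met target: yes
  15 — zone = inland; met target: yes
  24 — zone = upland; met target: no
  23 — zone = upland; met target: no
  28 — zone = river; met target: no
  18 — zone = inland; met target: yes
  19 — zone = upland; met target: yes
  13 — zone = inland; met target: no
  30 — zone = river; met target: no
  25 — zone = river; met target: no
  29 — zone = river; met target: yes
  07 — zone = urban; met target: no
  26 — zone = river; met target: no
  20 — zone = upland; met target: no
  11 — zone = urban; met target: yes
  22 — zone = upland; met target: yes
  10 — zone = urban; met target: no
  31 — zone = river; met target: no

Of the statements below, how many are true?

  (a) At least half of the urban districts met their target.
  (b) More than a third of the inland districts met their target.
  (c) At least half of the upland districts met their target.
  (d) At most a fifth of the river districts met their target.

4

(a) urban: |A| = 6, |A ∩ B| = 3; needs |A ∩ B| ≥ |A ∖ B| — true.
(b) inland: |A| = 6, |A ∩ B| = 3; needs |A ∩ B| / |A| > 1/3 — true.
(c) upland: |A| = 6, |A ∩ B| = 3; needs |A ∩ B| ≥ |A ∖ B| — true.
(d) river: |A| = 7, |A ∩ B| = 1; needs |A ∩ B| / |A| ≤ 1/5 — true.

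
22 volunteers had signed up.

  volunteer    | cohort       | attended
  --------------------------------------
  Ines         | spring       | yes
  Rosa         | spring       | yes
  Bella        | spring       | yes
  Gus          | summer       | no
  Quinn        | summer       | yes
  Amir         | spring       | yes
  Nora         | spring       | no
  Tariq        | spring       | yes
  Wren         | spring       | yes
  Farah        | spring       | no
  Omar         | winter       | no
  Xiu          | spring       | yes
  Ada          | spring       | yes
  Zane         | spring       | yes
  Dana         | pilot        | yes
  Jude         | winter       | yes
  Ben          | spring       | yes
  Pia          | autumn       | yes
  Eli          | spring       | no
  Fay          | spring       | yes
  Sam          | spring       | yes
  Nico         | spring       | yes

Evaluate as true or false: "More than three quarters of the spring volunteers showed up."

True

'More than three quarters of the spring volunteers showed up' holds iff |A ∩ B| / |A| > 3/4.
|A| = 16, |A ∩ B| = 13, |A ∖ B| = 3.
|A ∩ B|/|A| = 13/16, so the statement is true.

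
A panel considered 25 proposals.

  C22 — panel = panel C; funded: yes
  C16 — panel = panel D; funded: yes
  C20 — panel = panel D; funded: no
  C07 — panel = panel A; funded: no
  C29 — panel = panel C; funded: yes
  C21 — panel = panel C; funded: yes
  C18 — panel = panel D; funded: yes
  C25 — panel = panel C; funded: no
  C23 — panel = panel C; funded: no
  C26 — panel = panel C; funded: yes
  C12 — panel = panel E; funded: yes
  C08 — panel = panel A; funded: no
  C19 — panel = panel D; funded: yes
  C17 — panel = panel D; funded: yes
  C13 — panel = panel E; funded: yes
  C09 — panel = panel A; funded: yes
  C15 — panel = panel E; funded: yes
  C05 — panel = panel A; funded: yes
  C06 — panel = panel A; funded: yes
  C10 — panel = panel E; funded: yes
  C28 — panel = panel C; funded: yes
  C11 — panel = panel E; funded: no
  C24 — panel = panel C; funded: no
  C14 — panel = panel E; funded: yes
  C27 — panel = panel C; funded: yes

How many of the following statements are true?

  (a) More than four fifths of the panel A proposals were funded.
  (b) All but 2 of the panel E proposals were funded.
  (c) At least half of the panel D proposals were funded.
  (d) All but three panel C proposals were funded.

(a) panel A: |A| = 5, |A ∩ B| = 3; needs |A ∩ B| / |A| > 4/5 — false.
(b) panel E: |A| = 6, |A ∩ B| = 5; needs |A ∖ B| = 2 — false.
(c) panel D: |A| = 5, |A ∩ B| = 4; needs |A ∩ B| ≥ |A ∖ B| — true.
(d) panel C: |A| = 9, |A ∩ B| = 6; needs |A ∖ B| = 3 — true.

2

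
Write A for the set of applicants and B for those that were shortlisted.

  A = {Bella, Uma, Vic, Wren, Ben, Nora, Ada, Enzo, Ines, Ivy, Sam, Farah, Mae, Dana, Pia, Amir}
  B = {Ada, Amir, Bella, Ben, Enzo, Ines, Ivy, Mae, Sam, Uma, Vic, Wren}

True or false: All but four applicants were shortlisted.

True

'All but four applicants were shortlisted' holds iff |A ∖ B| = 4.
|A| = 16, |A ∩ B| = 12, |A ∖ B| = 4.
|A ∖ B| = 4, so the statement is true.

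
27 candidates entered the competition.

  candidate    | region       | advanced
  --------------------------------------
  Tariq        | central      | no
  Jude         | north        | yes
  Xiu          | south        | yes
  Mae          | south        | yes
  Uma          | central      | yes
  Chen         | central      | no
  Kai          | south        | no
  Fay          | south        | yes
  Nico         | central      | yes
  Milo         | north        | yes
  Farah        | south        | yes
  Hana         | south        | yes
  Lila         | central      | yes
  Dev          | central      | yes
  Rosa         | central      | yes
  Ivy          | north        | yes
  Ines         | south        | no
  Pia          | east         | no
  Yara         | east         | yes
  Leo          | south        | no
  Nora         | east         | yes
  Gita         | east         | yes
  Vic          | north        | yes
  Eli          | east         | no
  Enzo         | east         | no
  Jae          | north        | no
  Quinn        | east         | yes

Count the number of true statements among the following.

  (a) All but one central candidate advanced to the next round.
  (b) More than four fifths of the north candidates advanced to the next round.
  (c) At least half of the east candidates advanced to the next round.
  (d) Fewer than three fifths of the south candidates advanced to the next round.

(a) central: |A| = 7, |A ∩ B| = 5; needs |A ∖ B| = 1 — false.
(b) north: |A| = 5, |A ∩ B| = 4; needs |A ∩ B| / |A| > 4/5 — false.
(c) east: |A| = 7, |A ∩ B| = 4; needs |A ∩ B| ≥ |A ∖ B| — true.
(d) south: |A| = 8, |A ∩ B| = 5; needs |A ∩ B| / |A| < 3/5 — false.

1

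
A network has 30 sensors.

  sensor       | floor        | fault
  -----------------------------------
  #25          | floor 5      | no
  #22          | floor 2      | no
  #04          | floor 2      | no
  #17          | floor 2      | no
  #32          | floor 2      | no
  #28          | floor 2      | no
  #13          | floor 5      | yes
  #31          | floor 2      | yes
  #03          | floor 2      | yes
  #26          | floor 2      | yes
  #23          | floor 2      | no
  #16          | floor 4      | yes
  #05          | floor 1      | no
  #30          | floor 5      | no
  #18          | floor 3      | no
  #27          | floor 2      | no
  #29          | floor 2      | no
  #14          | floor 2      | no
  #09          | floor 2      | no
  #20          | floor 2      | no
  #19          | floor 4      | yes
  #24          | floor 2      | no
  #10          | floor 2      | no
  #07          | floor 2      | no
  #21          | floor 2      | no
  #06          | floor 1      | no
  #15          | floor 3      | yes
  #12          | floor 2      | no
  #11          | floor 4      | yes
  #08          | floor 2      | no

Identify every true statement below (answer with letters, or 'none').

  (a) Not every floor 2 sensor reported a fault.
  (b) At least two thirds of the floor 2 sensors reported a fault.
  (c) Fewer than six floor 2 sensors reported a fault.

|A| = 20, |A ∩ B| = 3, |A ∖ B| = 17.
(a) A ⊄ B (|A ∖ B| ≥ 1): holds.
(b) |A ∩ B| / |A| ≥ 2/3: fails.
(c) |A ∩ B| < 6: holds.

(a), (c)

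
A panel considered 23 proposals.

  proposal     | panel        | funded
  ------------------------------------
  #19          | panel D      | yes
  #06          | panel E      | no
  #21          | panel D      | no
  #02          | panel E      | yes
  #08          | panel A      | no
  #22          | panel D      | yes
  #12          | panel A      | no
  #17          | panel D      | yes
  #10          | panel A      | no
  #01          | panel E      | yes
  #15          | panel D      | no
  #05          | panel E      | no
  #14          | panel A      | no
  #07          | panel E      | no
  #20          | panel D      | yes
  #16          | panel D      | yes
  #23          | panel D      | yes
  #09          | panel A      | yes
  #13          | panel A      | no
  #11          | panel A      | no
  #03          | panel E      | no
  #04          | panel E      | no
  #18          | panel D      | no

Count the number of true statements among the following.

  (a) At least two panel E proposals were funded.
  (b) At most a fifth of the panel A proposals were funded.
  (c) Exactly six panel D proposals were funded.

3

(a) panel E: |A| = 7, |A ∩ B| = 2; needs |A ∩ B| ≥ 2 — true.
(b) panel A: |A| = 7, |A ∩ B| = 1; needs |A ∩ B| / |A| ≤ 1/5 — true.
(c) panel D: |A| = 9, |A ∩ B| = 6; needs |A ∩ B| = 6 — true.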